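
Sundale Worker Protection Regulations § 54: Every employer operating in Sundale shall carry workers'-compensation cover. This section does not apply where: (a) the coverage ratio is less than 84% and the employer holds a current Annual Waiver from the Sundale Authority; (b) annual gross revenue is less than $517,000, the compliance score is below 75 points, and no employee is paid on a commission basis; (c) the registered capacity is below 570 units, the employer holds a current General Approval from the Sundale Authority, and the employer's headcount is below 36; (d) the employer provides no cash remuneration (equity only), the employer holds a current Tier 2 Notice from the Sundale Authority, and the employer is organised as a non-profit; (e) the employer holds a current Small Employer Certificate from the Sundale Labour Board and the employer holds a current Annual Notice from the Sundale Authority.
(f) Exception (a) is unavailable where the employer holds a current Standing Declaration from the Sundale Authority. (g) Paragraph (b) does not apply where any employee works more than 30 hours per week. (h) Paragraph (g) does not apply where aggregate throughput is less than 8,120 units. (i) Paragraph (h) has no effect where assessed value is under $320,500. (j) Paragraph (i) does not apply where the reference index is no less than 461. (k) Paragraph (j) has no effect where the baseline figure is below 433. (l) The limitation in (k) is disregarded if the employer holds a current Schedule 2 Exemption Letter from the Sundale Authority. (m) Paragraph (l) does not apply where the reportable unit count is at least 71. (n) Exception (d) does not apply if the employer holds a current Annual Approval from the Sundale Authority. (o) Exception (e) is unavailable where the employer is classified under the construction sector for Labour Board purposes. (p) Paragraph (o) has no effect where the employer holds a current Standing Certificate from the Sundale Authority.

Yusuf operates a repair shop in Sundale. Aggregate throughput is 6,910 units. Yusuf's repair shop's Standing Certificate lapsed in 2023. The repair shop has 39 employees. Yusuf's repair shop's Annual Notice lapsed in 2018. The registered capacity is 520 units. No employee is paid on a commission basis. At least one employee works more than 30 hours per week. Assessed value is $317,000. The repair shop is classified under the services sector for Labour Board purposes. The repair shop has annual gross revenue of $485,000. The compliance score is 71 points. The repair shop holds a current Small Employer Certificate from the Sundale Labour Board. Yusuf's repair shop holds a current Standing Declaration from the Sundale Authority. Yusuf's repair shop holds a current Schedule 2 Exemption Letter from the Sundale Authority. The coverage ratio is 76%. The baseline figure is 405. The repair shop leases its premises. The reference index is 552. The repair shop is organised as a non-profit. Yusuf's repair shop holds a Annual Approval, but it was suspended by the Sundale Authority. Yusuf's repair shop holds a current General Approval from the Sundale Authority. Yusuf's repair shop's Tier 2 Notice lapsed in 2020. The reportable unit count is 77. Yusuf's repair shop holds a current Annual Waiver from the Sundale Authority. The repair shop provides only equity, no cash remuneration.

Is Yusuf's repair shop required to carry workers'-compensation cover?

Exception (a) is satisfied on its face — the coverage ratio is 76%, less than the 84% limit; a current Annual Waiver is held. However, paragraph (f) must be considered: (f) operates against (a): a current Standing Declaration is held. Exception (a) does not apply.
Exception (b)'s conditions are all satisfied: annual gross revenue is $485,000, less than the $517,000 limit; the compliance score is 71 points, below the 75 points limit; no employee is paid on commission. But: (g) operates — at least one employee exceeds 30 hours/week. (h) would limit (g) — aggregate throughput is 6,910 units, less than the 8,120 units limit — but (i) sets (h) aside: (i) operates against (h): assessed value is $317,000, under the $320,500 limit. (j) would limit (i) — the reference index is 552, meeting the 461 threshold — but (k) sets (j) aside: (k) is engaged — the baseline figure is 405, below the 433 limit. (l) is engaged (a current Schedule 2 Exemption Letter is held), but is displaced by (m): (m) operates against (l): the reportable unit count is 77, meeting the 71 threshold. So (b) is unavailable.
Exception (c) requires that the employer's headcount is below 36; but the employer's headcount is 39, not below 36, so (c) is unavailable.
Exception (d) fails — the Tier 2 Notice is not current.
Exception (e) fails — no current Annual Notice is held.
None of the exceptions is available; § 54 applies in full.

Yes — Yusuf's repair shop must carry workers'-compensation cover.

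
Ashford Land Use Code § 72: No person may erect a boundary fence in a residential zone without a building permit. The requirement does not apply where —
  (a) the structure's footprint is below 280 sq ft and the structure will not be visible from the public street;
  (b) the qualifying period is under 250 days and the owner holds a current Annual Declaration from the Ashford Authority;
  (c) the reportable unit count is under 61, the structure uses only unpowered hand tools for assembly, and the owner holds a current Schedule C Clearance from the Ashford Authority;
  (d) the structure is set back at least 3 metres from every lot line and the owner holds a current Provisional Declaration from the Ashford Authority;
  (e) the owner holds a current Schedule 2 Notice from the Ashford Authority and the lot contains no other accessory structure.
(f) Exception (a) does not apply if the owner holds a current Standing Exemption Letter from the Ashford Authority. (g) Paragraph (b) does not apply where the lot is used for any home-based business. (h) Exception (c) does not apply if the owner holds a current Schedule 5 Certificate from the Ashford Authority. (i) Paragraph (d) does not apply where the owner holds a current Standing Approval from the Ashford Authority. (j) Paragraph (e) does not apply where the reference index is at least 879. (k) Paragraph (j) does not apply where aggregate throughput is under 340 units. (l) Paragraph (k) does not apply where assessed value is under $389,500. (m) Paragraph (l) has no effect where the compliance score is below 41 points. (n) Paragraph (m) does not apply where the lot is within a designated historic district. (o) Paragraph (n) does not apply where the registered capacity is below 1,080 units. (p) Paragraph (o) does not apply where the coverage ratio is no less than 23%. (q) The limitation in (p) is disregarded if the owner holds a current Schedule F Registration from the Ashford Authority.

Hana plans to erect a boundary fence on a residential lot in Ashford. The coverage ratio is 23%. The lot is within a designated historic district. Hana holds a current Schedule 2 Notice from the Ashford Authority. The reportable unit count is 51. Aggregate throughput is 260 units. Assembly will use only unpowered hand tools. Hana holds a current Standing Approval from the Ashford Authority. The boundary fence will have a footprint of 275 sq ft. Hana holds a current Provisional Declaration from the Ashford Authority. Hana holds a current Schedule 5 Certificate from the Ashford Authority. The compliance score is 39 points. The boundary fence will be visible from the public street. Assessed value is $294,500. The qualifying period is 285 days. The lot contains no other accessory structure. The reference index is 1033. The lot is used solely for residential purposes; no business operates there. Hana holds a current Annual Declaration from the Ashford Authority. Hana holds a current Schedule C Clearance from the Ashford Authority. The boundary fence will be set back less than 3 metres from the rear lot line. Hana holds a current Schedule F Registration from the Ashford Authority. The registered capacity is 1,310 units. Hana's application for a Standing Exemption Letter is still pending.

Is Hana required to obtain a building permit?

Exception (a) fails — the structure will be visible from the street.
Exception (b) requires that the qualifying period is under 250 days; but the qualifying period is 285 days, not under 250 days, so (b) is unavailable.
Exception (c) is satisfied on its face — the reportable unit count is 51, under the 61 limit; assembly uses only hand tools; a current Schedule C Clearance is held. But: (h) operates against (c): a current Schedule 5 Certificate is held. Exception (c) does not apply.
Exception (d) fails — the rear setback is under 3 m.
Exception (e) is satisfied on its face — a current Schedule 2 Notice is held; the lot has no other accessory structure. Turning to paragraphs (j)–(q): (j) is engaged — the reference index is 1,033, meeting the 879 threshold. (k) is engaged (aggregate throughput is 260 units, under the 340 units limit), but yields to (l): (l) is triggered — assessed value is $294,500, under the $389,500 limit. (m) would limit (l) — the compliance score is 39 points, below the 41 points limit — but (n) sets (m) aside: (n) is triggered — the lot is in a historic district. (o) is not engaged (the registered capacity is 1,310 units, not below 1,080 units), so (n) stands. Exception (e) does not apply.
No exception displaces § 72.

Yes — Hana must obtain a building permit.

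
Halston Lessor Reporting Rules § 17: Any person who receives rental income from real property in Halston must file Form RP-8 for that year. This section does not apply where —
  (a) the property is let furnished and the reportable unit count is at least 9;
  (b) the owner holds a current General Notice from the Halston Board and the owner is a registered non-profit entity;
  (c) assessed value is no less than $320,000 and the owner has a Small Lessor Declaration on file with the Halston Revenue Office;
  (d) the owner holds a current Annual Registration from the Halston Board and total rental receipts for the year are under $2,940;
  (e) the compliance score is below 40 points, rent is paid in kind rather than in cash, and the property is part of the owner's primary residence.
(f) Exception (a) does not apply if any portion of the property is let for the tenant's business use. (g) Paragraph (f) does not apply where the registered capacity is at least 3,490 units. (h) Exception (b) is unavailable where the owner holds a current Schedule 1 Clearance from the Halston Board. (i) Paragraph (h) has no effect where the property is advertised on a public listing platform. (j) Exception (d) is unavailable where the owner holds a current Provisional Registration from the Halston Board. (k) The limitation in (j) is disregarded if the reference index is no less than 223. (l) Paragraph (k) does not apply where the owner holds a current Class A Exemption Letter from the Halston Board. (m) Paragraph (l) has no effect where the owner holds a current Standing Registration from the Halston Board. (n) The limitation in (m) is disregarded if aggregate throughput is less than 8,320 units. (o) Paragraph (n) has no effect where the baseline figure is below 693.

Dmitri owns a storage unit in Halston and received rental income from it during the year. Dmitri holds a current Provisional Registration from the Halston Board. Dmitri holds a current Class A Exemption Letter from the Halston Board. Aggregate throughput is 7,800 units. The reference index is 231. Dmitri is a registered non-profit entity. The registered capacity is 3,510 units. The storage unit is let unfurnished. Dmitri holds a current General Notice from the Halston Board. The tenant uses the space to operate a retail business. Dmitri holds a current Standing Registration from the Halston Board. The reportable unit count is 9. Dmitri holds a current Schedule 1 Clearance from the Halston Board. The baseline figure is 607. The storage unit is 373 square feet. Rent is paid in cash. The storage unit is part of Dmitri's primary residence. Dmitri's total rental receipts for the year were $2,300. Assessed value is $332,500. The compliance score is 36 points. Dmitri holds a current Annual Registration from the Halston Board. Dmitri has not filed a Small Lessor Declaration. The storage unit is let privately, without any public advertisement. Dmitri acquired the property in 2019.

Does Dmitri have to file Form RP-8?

No — exception (d) applies; Dmitri is not required to file Form RP-8.

Exception (a) fails — the property is let unfurnished.
All of (b)'s requirements are met (a current General Notice is held; Dmitri is a registered non-profit). But: (h) is engaged — a current Schedule 1 Clearance is held. (i), which would lift (h), is inapplicable — the property is let privately without advertisement. So (b) is unavailable.
Exception (c) requires that the owner has a Small Lessor Declaration on file with the Halston Revenue Office; but no Small Lessor Declaration is on file, so (c) is unavailable.
Exception (d) is satisfied on its face — a current Annual Registration is held; total rental receipts for the year are $2,300, under the $2,940 limit. Considering the limiting provisions: (j) would limit (d) — a current Provisional Registration is held — but (k) sets (j) aside: (k) is engaged — the reference index is 231, meeting the 223 threshold. (l) applies (a current Class A Exemption Letter is held), but is set aside by (m): (m) operates against (l): a current Standing Registration is held. (n) applies (aggregate throughput is 7,800 units, less than the 8,320 units limit), but is set aside by (o): (o) operates against (n): the baseline figure is 607, below the 693 limit. (d) remains available.
Exception (e) requires that rent is paid in kind rather than in cash; but rent is paid in cash, so (e) is unavailable.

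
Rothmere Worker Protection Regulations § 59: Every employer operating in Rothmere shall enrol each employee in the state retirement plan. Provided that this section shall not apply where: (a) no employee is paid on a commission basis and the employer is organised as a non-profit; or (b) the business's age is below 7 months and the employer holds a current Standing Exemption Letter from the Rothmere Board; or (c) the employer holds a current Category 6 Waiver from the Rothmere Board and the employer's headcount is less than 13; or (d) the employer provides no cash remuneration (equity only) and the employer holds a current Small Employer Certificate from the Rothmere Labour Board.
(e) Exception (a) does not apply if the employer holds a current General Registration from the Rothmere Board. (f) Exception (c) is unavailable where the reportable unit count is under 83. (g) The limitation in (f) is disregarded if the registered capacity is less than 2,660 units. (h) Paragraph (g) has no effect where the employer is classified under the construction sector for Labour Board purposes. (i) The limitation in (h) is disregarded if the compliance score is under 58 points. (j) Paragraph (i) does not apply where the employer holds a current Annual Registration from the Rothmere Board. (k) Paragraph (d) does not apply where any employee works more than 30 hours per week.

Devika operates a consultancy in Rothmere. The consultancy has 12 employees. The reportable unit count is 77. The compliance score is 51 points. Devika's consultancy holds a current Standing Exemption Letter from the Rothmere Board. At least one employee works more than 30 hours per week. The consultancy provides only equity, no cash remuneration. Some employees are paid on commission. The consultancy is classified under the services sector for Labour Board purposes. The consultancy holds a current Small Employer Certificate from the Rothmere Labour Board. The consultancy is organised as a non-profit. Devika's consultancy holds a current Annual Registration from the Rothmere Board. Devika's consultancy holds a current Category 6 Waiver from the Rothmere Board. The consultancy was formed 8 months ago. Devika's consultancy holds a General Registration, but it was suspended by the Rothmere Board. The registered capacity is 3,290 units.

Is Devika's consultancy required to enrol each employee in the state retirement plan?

Exception (a) fails — some employees are paid on commission.
Exception (b) requires that the business's age is below 7 months; but the business's age is 8 months, not below 7 months, so (b) is unavailable.
All of (c)'s requirements are met (a current Category 6 Waiver is held; the employer's headcount is 12, less than the 13 limit). But: (f) applies — the reportable unit count is 77, under the 83 limit. (g) is not triggered (the registered capacity is 3,290 units, not less than 2,660 units), so (f) stands. (c) is therefore removed.
Exception (d) is satisfied on its face — remuneration is equity-only; a current Small Employer Certificate is held. Turning to paragraph (k): (k) is triggered — at least one employee exceeds 30 hours/week. So (d) is unavailable.
No exception is made out. Devika's consultancy falls within the general rule.

Yes — Devika's consultancy must enrol each employee in the state retirement plan.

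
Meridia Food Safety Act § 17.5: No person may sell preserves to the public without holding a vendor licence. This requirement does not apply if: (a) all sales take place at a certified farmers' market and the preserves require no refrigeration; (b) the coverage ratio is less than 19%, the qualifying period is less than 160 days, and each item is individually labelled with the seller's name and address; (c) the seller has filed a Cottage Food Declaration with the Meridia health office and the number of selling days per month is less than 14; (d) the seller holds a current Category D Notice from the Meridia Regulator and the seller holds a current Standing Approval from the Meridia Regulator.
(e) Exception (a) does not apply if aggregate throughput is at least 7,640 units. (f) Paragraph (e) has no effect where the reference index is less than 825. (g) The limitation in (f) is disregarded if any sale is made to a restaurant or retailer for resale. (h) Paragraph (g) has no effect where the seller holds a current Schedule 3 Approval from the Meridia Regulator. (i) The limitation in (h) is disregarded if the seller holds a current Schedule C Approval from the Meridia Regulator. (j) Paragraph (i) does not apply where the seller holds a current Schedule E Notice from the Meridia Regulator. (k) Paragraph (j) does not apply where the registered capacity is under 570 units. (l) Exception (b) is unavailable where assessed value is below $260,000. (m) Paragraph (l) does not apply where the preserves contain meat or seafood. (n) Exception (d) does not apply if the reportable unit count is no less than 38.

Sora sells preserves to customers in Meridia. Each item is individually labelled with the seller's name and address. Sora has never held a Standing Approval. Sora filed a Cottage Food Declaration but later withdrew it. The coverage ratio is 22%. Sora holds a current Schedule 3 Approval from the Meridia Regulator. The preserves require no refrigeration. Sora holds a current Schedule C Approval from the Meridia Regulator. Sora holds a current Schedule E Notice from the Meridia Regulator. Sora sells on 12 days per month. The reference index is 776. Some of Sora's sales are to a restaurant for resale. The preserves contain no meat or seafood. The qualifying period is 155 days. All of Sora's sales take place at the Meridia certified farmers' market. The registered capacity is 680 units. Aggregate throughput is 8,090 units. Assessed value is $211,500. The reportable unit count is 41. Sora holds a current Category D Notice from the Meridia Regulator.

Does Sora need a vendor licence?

No — exception (a) applies; Sora is not required to hold a vendor licence.

All of (a)'s requirements are met (all sales are at a certified farmers' market; the preserves are shelf-stable). Applying paragraphs (e)–(k): (e) is engaged (aggregate throughput is 8,090 units, meeting the 7,640 units threshold), but is set aside by (f): (f) operates against (e): the reference index is 776, less than the 825 limit. (g) would limit (f) — some sales are to a restaurant for resale — but (h) sets (g) aside: (h) applies — a current Schedule 3 Approval is held. (i) would limit (h) — a current Schedule C Approval is held — but (j) sets (i) aside: (j) is engaged — a current Schedule E Notice is held. (k) is not triggered (the registered capacity is 680 units, not under 570 units), so (j) stands. So (a) applies.
Exception (b) fails — the coverage ratio is 22%, not less than 19%.
Exception (c) fails — the Cottage Food Declaration was withdrawn.
Exception (d) does not apply: there is no Standing Approval in force.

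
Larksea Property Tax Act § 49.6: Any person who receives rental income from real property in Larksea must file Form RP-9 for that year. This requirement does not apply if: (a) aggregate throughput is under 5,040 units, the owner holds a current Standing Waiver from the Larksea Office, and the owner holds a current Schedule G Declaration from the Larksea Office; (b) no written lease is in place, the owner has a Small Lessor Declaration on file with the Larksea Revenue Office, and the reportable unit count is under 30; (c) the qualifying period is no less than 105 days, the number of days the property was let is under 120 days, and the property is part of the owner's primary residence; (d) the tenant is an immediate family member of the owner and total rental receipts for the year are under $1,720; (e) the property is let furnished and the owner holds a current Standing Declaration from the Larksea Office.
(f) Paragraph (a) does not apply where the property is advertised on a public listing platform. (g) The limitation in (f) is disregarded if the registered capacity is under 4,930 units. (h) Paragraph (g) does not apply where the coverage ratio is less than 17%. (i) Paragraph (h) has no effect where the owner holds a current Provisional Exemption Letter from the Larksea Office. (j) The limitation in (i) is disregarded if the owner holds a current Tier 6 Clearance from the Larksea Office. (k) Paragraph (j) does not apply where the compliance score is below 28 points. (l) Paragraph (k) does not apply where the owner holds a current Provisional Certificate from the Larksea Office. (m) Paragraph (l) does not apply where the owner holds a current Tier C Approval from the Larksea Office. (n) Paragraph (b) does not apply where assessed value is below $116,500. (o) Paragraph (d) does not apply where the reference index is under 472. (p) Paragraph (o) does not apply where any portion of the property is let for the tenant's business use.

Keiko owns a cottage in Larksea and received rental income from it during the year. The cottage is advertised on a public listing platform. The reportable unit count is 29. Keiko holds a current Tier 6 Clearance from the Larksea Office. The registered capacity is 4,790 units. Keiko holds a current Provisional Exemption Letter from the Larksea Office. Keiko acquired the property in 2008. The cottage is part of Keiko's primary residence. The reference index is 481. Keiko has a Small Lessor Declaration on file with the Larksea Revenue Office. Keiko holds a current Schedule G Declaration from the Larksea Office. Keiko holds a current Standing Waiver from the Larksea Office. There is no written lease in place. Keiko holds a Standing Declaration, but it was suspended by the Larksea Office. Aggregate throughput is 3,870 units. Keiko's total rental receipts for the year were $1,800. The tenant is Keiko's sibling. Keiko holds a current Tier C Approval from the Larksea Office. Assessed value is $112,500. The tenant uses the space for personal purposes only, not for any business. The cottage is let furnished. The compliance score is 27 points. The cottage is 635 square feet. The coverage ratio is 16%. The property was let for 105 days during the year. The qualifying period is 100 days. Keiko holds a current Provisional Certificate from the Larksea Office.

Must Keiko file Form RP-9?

No — exception (a) applies; Keiko is not required to file Form RP-9.

Exception (a)'s conditions are all satisfied: aggregate throughput is 3,870 units, under the 5,040 units limit; a current Standing Waiver is held; a current Schedule G Declaration is held. Considering the limiting provisions: (f) is engaged (the property is publicly advertised), but is itself disapplied by (g): (g) operates against (f): the registered capacity is 4,790 units, under the 4,930 units limit. (h) would limit (g) — the coverage ratio is 16%, less than the 17% limit — but (i) sets (h) aside: (i) operates against (h): a current Provisional Exemption Letter is held. (j) would limit (i) — a current Tier 6 Clearance is held — but (k) sets (j) aside: (k) is engaged — the compliance score is 27 points, below the 28 points limit. (l) is triggered (a current Provisional Certificate is held), but is set aside by (m): (m) operates against (l): a current Tier C Approval is held. Exception (a) stands.
Exception (b) is satisfied on its face — there is no written lease; a Small Lessor Declaration is on file; the reportable unit count is 29, under the 30 limit. Turning to paragraph (n): (n) operates against (b): assessed value is $112,500, below the $116,500 limit. (b) is therefore removed.
Exception (c) fails — the qualifying period is 100 days, short of 105 days.
Exception (d) requires that total rental receipts for the year are under $1,720; but total rental receipts for the year are $1,800, not under $1,720, so (d) is unavailable.
Exception (e) requires that the owner holds a current Standing Declaration from the Larksea Office; but no current Standing Declaration is held, so (e) is unavailable.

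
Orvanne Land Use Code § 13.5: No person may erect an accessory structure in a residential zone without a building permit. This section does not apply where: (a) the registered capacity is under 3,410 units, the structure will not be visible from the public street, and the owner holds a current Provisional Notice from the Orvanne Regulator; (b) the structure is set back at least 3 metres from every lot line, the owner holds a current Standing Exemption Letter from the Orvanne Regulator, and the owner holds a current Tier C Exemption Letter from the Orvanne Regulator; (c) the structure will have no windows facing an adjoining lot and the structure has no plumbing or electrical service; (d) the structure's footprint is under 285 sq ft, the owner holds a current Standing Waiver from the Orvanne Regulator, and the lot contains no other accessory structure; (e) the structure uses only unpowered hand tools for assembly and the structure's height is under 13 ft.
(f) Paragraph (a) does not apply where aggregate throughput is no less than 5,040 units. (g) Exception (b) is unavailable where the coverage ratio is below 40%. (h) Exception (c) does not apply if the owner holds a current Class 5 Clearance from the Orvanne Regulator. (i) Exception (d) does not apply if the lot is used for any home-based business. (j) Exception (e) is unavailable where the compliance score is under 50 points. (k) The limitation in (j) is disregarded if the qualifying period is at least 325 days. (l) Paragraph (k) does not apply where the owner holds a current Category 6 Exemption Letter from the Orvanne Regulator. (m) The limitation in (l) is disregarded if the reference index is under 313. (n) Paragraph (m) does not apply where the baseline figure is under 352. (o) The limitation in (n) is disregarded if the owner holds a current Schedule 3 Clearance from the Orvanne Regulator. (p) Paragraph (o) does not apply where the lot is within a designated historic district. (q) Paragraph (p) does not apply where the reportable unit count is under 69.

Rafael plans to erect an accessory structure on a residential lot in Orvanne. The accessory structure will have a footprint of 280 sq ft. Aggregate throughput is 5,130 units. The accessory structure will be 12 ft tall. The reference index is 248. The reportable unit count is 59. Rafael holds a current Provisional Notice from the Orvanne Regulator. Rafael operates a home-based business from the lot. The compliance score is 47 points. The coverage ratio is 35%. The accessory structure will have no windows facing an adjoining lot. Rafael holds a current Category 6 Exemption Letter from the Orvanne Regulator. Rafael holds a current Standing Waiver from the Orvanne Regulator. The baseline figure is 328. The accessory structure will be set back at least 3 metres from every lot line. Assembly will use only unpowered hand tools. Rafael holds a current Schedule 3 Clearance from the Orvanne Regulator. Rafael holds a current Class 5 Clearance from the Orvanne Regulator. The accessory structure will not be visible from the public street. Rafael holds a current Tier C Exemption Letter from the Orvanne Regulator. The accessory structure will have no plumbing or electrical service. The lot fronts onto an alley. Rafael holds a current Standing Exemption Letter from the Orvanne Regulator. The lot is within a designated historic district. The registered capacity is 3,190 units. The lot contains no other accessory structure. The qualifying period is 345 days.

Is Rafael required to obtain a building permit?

No — exception (e) applies; Rafael does not need a building permit.

Exception (a)'s conditions are all satisfied: the registered capacity is 3,190 units, under the 3,410 units limit; the structure will not be visible from the street; a current Provisional Notice is held. Turning to paragraph (f): (f) operates — aggregate throughput is 5,130 units, meeting the 5,040 units threshold. So (a) is unavailable.
Exception (b): the setback is at least 3 m on every side; a current Standing Exemption Letter is held; a current Tier C Exemption Letter is held — every condition holds. However, paragraph (g) must be considered: (g) is engaged — the coverage ratio is 35%, below the 40% limit. (b) is therefore removed.
Exception (c)'s conditions are all satisfied: no windows face an adjoining lot; there is no plumbing or electrical service. Turning to paragraph (h): (h) operates against (c): a current Class 5 Clearance is held. So (c) is unavailable.
Exception (d): the structure's footprint is 280 sq ft, under the 285 sq ft limit; a current Standing Waiver is held; the lot has no other accessory structure — every condition holds. But: (i) operates against (d): a home-based business operates on the lot. So (d) is unavailable.
Exception (e)'s conditions are all satisfied: assembly uses only hand tools; the structure's height is 12 ft, under the 13 ft limit. Considering the limiting provisions: (j) would limit (e) — the compliance score is 47 points, under the 50 points limit — but (k) sets (j) aside: (k) is triggered — the qualifying period is 345 days, meeting the 325 days threshold. (l) would limit (k) — a current Category 6 Exemption Letter is held — but (m) sets (l) aside: (m) operates — the reference index is 248, under the 313 limit. (n) is engaged (the baseline figure is 328, under the 352 limit), but is itself disapplied by (o): (o) applies — a current Schedule 3 Clearance is held. (p) would limit (o) — the lot is in a historic district — but (q) sets (p) aside: (q) operates — the reportable unit count is 59, under the 69 limit. So (e) applies.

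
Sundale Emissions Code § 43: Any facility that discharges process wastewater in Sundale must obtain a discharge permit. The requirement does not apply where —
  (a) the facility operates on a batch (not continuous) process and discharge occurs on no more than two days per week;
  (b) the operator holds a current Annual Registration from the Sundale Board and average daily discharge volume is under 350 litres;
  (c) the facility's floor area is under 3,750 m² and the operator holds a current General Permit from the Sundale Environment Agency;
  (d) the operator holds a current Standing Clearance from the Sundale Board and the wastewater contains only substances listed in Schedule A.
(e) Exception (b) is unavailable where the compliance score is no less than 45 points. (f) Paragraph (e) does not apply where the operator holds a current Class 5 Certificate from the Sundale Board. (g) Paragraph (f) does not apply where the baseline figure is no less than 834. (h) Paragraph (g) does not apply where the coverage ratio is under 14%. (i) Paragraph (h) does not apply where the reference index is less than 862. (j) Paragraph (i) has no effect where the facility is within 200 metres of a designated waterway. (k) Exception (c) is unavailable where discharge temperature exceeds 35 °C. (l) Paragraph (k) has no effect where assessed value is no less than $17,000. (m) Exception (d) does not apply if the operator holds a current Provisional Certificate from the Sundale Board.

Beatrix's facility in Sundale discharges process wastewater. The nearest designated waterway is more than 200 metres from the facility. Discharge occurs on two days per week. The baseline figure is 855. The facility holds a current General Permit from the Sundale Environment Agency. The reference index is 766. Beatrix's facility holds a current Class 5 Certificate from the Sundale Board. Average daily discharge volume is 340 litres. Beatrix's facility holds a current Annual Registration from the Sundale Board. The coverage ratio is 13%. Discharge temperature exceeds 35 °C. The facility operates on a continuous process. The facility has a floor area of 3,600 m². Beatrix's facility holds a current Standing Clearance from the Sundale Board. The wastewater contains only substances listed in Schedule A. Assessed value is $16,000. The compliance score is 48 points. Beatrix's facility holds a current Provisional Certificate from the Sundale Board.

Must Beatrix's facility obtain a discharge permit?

Yes — Beatrix's facility must obtain a discharge permit.

Exception (a) requires that the facility operates on a batch (not continuous) process; but the facility operates on a continuous process, so (a) is unavailable.
All of (b)'s requirements are met (a current Annual Registration is held; average daily discharge volume is 340 litres, under the 350 litres limit). But: (e) operates against (b): the compliance score is 48 points, meeting the 45 points threshold. (f) is triggered (a current Class 5 Certificate is held), but is overridden by (g): (g) applies — the baseline figure is 855, meeting the 834 threshold. (h) applies (the coverage ratio is 13%, under the 14% limit), but is set aside by (i): (i) operates against (h): the reference index is 766, less than the 862 limit. (j), which would lift (i), does not operate here — the facility is more than 200 m from any designated waterway. Exception (b) does not apply.
Exception (c): the facility's floor area is 3,600 m², under the 3,750 m² limit; a current General Permit is held — every condition holds. But applying paragraphs (k)–(l): (k) operates against (c): discharge temperature exceeds 35 °C. (l) is inapplicable (assessed value is $16,000, short of $17,000), so (k) stands. Exception (c) does not apply.
All of (d)'s requirements are met (a current Standing Clearance is held; the wastewater is Schedule-A-only). But: (m) is engaged — a current Provisional Certificate is held. So (d) is unavailable.
Every exception is unavailable, so the rule governs.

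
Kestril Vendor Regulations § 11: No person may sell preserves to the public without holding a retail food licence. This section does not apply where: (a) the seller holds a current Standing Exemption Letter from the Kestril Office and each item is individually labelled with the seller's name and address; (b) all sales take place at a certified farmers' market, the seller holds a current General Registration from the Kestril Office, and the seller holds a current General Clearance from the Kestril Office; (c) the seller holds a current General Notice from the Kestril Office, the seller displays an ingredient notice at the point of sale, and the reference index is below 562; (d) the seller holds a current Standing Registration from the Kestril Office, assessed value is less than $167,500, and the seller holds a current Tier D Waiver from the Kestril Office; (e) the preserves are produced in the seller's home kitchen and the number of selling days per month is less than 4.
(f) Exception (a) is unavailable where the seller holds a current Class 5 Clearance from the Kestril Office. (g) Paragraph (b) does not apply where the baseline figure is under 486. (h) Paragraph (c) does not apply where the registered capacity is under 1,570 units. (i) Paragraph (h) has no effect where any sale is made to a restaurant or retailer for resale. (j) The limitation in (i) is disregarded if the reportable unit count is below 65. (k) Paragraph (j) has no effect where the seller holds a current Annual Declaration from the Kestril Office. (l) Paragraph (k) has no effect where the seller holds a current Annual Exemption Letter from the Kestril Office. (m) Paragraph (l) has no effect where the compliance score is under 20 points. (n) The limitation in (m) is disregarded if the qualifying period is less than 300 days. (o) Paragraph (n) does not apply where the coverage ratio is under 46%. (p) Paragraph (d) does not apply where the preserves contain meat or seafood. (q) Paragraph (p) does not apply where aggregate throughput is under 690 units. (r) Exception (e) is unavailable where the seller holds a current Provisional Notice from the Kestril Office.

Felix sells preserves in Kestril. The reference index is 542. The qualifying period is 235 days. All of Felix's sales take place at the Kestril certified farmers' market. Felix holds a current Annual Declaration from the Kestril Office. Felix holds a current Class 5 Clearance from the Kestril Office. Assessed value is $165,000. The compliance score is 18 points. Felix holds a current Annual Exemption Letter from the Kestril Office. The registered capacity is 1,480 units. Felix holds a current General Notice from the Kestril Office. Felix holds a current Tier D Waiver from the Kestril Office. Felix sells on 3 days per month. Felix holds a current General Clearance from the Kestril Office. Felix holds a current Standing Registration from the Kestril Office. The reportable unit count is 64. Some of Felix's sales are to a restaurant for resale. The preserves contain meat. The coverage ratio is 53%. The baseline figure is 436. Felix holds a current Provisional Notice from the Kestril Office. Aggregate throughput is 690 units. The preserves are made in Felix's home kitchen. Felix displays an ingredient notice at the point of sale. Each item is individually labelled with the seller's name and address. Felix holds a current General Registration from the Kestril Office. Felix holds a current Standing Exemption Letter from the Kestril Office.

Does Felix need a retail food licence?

Exception (a): a current Standing Exemption Letter is held; items are individually labelled — every condition holds. Turning to paragraph (f): (f) is triggered — a current Class 5 Clearance is held. So (a) is unavailable.
Exception (b) is satisfied on its face — all sales are at a certified farmers' market; a current General Registration is held; a current General Clearance is held. However, paragraph (g) must be considered: (g) operates against (b): the baseline figure is 436, under the 486 limit. So (b) is unavailable.
Exception (c) is satisfied on its face — a current General Notice is held; an ingredient notice is displayed; the reference index is 542, below the 562 limit. But applying paragraphs (h)–(o): (h) operates against (c): the registered capacity is 1,480 units, under the 1,570 units limit. (i) would limit (h) — some sales are to a restaurant for resale — but (j) sets (i) aside: (j) is triggered — the reportable unit count is 64, below the 65 limit. (k) applies (a current Annual Declaration is held), but is displaced by (l): (l) applies — a current Annual Exemption Letter is held. (m) is engaged (the compliance score is 18 points, under the 20 points limit), but is set aside by (n): (n) operates against (m): the qualifying period is 235 days, less than the 300 days limit. (o) is not triggered (the coverage ratio is 53%, not under 46%), so (n) stands. Exception (c) does not apply.
Exception (d) is satisfied on its face — a current Standing Registration is held; assessed value is $165,000, less than the $167,500 limit; a current Tier D Waiver is held. However, paragraphs (p)–(q) must be considered: (p) operates against (d): the preserves contain meat. (q), which would lift (p), is inapplicable — aggregate throughput is 690 units, not under 690 units. So (d) is unavailable.
Exception (e)'s conditions are all satisfied: the preserves are home-kitchen produced; the number of selling days per month is 3, less than the 4 limit. However, paragraph (r) must be considered: (r) applies — a current Provisional Notice is held. (e) is therefore removed.
None of the exceptions is available; § 11 applies in full.

Yes — Felix must hold a retail food licence.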